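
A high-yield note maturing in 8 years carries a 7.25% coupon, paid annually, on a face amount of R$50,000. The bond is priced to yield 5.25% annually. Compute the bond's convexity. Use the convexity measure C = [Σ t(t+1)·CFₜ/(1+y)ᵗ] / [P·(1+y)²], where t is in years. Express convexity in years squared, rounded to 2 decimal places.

48.42

With y = 0.0525:
  t   CF        PV=CF/(1+0.0525)^t    t·PV        t(t+1)·PV
  1     3,625.00     3,444.1805     3,444.1805       6,888.3610
  2     3,625.00     3,272.3805     6,544.7611      19,634.2833
  3     3,625.00     3,109.1502     9,327.4505      37,309.8019
  4     3,625.00     2,954.0619    11,816.2476      59,081.2382
  5     3,625.00     2,806.7097    14,033.5483      84,201.2896
  6     3,625.00     2,666.7075    16,000.2451     112,001.7154
  7     3,625.00     2,533.6888    17,735.8219     141,886.5753
  8    53,625.00    35,611.5166   284,892.1325   2,564,029.1929
  Σ                 56,398.3957   363,794.3875   3,025,032.4577
P = 56,398.3957.
Convexity = Σ t(t+1)·PV / [P·(1+y)²] = 3,025,032.4577 / (56,398.3957 × 1.107756) = 48.41936.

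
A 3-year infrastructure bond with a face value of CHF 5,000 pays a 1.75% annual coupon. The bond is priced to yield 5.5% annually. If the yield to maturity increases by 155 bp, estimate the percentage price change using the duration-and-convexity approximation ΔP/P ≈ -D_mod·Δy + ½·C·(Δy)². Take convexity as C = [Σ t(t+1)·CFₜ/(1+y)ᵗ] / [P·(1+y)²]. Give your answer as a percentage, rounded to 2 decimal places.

With y = 0.055:
  t   CF        PV=CF/(1+0.055)^t    t·PV        t(t+1)·PV
  1        87.50        82.9384        82.9384         165.8768
  2        87.50        78.6146       157.2292         471.6875
  3     5,087.50     4,332.5845    12,997.7535      51,991.0142
  Σ                  4,494.1375    13,237.9211      52,628.5785
P = 4,494.1375; D_Mac = 2.94560 yrs; D_mod = 2.79204 yrs; C = 10.52132.
Duration effect: -2.79204 × (+0.0155) = -0.043277
Convexity effect: 0.5 × 10.52132 × (0.0155)² = +0.0012639
ΔP/P ≈ -0.043277 + 0.0012639 = -0.042013 = -4.2013%.

-4.20%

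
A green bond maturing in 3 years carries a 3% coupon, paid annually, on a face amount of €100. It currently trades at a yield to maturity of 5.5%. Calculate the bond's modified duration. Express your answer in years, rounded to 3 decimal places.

Periodic yield y = 0.055. First find Macaulay duration:
  t   CF        PV=CF/(1+0.055)^t    t·PV
  1         3.00         2.8436         2.8436
  2         3.00         2.6954         5.3907
  3       103.00        87.7162       263.1486
  Σ                     93.2552       271.3829
P = 93.2552; Macaulay duration = 271.3829 / 93.2552 = 2.91011 years.
Modified duration = D_Mac / (1 + y) = 2.91011 / 1.055 = 2.75840 years.

2.758 years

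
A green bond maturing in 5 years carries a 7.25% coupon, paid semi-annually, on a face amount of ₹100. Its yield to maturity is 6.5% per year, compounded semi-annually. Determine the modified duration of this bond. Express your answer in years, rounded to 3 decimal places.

4.160 years

Periodic yield y = 0.0325. First find Macaulay duration:
  t   CF        PV=CF/(1+0.0325)^t    t·PV
  1        3.625         3.5109         3.5109
  2        3.625         3.4004         6.8008
  3        3.625         3.2933         9.8800
  4        3.625         3.1897        12.7587
  5        3.625         3.0893        15.4464
  6        3.625         2.9920        17.9523
  7        3.625         2.8979        20.2850
  8        3.625         2.8066        22.4532
  9        3.625         2.7183        24.4647
  10     103.625        75.2600       752.5995
  Σ                    103.1584       886.1515
P = 103.1584; Macaulay duration = 886.1515 / 103.1584 = 8.59020 half-year periods = 4.29510 years.
Modified duration = D_Mac / (1 + y) = 4.29510 / 1.0325 = 4.15990 years.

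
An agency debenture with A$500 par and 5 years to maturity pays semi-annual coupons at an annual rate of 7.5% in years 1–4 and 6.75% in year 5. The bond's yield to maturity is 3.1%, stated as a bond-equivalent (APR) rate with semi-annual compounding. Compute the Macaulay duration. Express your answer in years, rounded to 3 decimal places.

4.334 years

Periodic yield y = 0.0155. Discount each cash flow and weight by its period:
  t   CF        PV=CF/(1+0.0155)^t    t·PV
  1       18.750        18.4638        18.4638
  2       18.750        18.1820        36.3640
  3       18.750        17.9045        53.7134
  4       18.750        17.6312        70.5247
  5       18.750        17.3621        86.8104
  6       18.750        17.0971       102.5824
  7       18.750        16.8361       117.8528
  8       18.750        16.5791       132.6331
  9       16.875        14.6935       132.2412
  10     516.875       443.1862     4,431.8622
  Σ                    597.9355     5,183.0481
Price P = Σ PV = 597.9355.
Macaulay duration = Σ(t·PV) / P = 5,183.0481 / 597.9355 = 8.66824 half-year periods.
In years: 8.66824 / 2 = 4.33412 years.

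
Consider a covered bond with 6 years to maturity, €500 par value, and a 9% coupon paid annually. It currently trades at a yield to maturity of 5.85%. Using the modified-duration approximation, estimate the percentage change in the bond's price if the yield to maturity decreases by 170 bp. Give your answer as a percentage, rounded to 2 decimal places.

Periodic yield y = 0.0585. Modified duration first:
  t   CF        PV=CF/(1+0.0585)^t    t·PV
  1        45.00        42.5130        42.5130
  2        45.00        40.1634        80.3269
  3        45.00        37.9437       113.8312
  4        45.00        35.8467       143.3868
  5        45.00        33.8656       169.3278
  6       545.00       387.4818     2,324.8909
  Σ                    577.8142     2,874.2765
P = 577.8142; D_Mac = 4.97440 yrs; D_mod = 4.97440/(1+0.0585) = 4.69948 yrs.
ΔP/P ≈ -D_mod · Δy = -4.69948 × (-0.017) = +0.079891 = +7.9891%.

+7.99%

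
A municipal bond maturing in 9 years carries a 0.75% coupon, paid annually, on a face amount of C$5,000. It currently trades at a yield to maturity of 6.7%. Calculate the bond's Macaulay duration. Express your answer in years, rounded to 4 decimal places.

Periodic yield y = 0.067. Discount each cash flow and weight by its year:
  t   CF        PV=CF/(1+0.067)^t    t·PV
  1        37.50        35.1453        35.1453
  2        37.50        32.9384        65.8768
  3        37.50        30.8701        92.6103
  4        37.50        28.9317       115.7267
  5        37.50        27.1150       135.5749
  6        37.50        25.4123       152.4741
  7        37.50        23.8166       166.7164
  8        37.50        22.3211       178.5689
  9     5,037.50     2,810.1874    25,291.6867
  Σ                  3,036.7379    26,234.3801
Price P = Σ PV = 3,036.7379.
Macaulay duration = Σ(t·PV) / P = 26,234.3801 / 3,036.7379 = 8.63900 years.

8.6390 years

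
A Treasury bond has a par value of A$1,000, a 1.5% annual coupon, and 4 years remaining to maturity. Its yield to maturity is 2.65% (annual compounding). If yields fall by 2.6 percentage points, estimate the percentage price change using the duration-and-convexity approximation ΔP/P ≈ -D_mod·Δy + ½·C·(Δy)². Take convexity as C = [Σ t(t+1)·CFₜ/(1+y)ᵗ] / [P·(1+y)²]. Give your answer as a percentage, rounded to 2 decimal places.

With y = 0.0265:
  t   CF        PV=CF/(1+0.0265)^t    t·PV        t(t+1)·PV
  1        15.00        14.6128        14.6128          29.2255
  2        15.00        14.2355        28.4710          85.4131
  3        15.00        13.8680        41.6041         166.4162
  4     1,015.00       914.1769     3,656.7075      18,283.5373
  Σ                    956.8932     3,741.3953      18,564.5922
P = 956.8932; D_Mac = 3.90994 yrs; D_mod = 3.80900 yrs; C = 18.41213.
Duration effect: -3.80900 × (-0.026) = +0.099034
Convexity effect: 0.5 × 18.41213 × (-0.026)² = +0.0062233
ΔP/P ≈ +0.099034 + 0.0062233 = +0.105257 = +10.5257%.

+10.53%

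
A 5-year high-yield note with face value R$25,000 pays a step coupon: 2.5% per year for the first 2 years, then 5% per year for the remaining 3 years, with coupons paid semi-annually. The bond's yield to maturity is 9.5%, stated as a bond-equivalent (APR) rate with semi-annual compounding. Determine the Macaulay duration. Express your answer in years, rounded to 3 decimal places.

4.604 years

Periodic yield y = 0.0475. Discount each cash flow and weight by its period:
  t   CF        PV=CF/(1+0.0475)^t    t·PV
  1       312.50       298.3294       298.3294
  2       312.50       284.8013       569.6026
  3       312.50       271.8867       815.6600
  4       312.50       259.5577     1,038.2307
  5       625.00       495.5755     2,477.8777
  6       625.00       473.1031     2,838.6188
  7       625.00       451.6498     3,161.5484
  8       625.00       431.1692     3,449.3539
  9       625.00       411.6174     3,704.5567
  10   25,625.00    16,111.0393   161,110.3932
  Σ                 19,488.7294   179,464.1714
Price P = Σ PV = 19,488.7294.
Macaulay duration = Σ(t·PV) / P = 179,464.1714 / 19,488.7294 = 9.20861 half-year periods.
In years: 9.20861 / 2 = 4.60431 years.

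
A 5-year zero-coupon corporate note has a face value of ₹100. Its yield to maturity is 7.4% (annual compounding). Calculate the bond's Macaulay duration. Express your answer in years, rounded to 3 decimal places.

5.000 years

A zero-coupon bond has a single cash flow at maturity, so its Macaulay duration equals its maturity: 5 years.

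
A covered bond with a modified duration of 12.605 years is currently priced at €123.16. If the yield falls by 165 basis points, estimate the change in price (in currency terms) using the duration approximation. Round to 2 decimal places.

+€25.62

Duration approximation: ΔP/P ≈ -D_mod · Δy = -12.605 × (-0.0165) = +0.2079825.
ΔP ≈ 123.16 × (+0.2079825) = +25.6151247.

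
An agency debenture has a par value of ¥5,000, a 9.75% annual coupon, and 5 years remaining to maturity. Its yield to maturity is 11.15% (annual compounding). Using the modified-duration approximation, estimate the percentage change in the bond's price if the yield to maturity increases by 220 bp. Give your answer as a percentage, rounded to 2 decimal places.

Periodic yield y = 0.1115. Modified duration first:
  t   CF        PV=CF/(1+0.1115)^t    t·PV
  1       487.50       438.5965       438.5965
  2       487.50       394.5987       789.1975
  3       487.50       355.0146     1,065.0438
  4       487.50       319.4014     1,277.6054
  5     5,487.50     3,234.6493    16,173.2464
  Σ                  4,742.2605    19,743.6896
P = 4,742.2605; D_Mac = 4.16335 yrs; D_mod = 4.16335/(1+0.1115) = 3.74570 yrs.
ΔP/P ≈ -D_mod · Δy = -3.74570 × (+0.022) = -0.082405 = -8.2405%.

-8.24%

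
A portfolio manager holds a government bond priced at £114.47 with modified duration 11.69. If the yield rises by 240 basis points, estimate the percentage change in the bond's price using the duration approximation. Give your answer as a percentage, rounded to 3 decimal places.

Duration approximation: ΔP/P ≈ -D_mod · Δy = -11.69 × (+0.024) = -0.280560.
As a percentage: -28.0560%.

-28.056%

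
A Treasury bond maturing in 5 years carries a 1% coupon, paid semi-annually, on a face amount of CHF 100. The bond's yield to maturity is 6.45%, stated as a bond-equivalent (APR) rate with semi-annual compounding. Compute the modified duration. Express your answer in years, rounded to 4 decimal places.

4.7175 years

Periodic yield y = 0.03225. First find Macaulay duration:
  t   CF        PV=CF/(1+0.03225)^t    t·PV
  1         0.50         0.4844         0.4844
  2         0.50         0.4692         0.9385
  3         0.50         0.4546         1.3638
  4         0.50         0.4404         1.7615
  5         0.50         0.4266         2.1331
  6         0.50         0.4133         2.4798
  7         0.50         0.4004         2.8027
  8         0.50         0.3879         3.1030
  9         0.50         0.3758         3.3818
  10      100.50        73.1673       731.6732
  Σ                     77.0198       750.1217
P = 77.0198; Macaulay duration = 750.1217 / 77.0198 = 9.73933 half-year periods = 4.86967 years.
Modified duration = D_Mac / (1 + y) = 4.86967 / 1.03225 = 4.71753 years.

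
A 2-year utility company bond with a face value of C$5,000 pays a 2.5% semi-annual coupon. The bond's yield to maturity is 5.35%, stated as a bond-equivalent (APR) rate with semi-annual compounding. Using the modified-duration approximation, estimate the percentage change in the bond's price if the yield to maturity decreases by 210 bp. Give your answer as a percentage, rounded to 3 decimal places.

+4.013%

Periodic yield y = 0.02675. Modified duration first:
  t   CF        PV=CF/(1+0.02675)^t    t·PV
  1        62.50        60.8717        60.8717
  2        62.50        59.2858       118.5716
  3        62.50        57.7412       173.2236
  4     5,062.50     4,555.1868    18,220.7472
  Σ                  4,733.0855    18,573.4140
P = 4,733.0855; D_Mac = 3.92417 half-year periods = 1.96208 yrs; D_mod = 1.96208/(1+0.02675) = 1.91096 yrs.
ΔP/P ≈ -D_mod · Δy = -1.91096 × (-0.021) = +0.040130 = +4.0130%.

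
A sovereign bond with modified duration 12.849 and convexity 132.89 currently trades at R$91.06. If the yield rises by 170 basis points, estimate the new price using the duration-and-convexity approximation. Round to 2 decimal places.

R$72.92

Duration effect: -D_mod·Δy = -12.849 × (+0.017) = -0.218433
Convexity effect: ½·C·(Δy)² = 0.5 × 132.89 × (0.017)² = +0.019202605
ΔP/P ≈ -0.218433 + 0.019202605 = -0.199230395
New price ≈ 91.06 × (1 - 0.199230395) = 72.9180802313.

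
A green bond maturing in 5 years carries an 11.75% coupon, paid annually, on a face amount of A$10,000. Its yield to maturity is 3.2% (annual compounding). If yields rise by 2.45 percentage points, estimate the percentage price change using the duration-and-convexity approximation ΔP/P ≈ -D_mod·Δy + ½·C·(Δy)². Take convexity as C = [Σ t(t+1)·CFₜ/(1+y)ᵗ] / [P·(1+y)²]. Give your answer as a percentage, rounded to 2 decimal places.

-9.32%

With y = 0.032:
  t   CF        PV=CF/(1+0.032)^t    t·PV        t(t+1)·PV
  1     1,175.00     1,138.5659     1,138.5659       2,277.1318
  2     1,175.00     1,103.2615     2,206.5230       6,619.5691
  3     1,175.00     1,069.0519     3,207.1556      12,828.6224
  4     1,175.00     1,035.9030     4,143.6119      20,718.0594
  5    11,175.00     9,546.6070    47,733.0351     286,398.2105
  Σ                 13,893.3893    58,428.8915     328,841.5932
P = 13,893.3893; D_Mac = 4.20552 yrs; D_mod = 4.07511 yrs; C = 22.22384.
Duration effect: -4.07511 × (+0.0245) = -0.099840
Convexity effect: 0.5 × 22.22384 × (0.0245)² = +0.0066699
ΔP/P ≈ -0.099840 + 0.0066699 = -0.093170 = -9.3170%.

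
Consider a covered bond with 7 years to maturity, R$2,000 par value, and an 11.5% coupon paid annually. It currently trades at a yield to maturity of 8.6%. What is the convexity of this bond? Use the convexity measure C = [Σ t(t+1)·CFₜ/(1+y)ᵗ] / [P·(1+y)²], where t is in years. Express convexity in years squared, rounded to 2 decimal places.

With y = 0.086:
  t   CF        PV=CF/(1+0.086)^t    t·PV        t(t+1)·PV
  1       230.00       211.7864       211.7864         423.5727
  2       230.00       195.0151       390.0302       1,170.0905
  3       230.00       179.5719       538.7157       2,154.8627
  4       230.00       165.3517       661.4066       3,307.0330
  5       230.00       152.2575       761.2875       4,567.7252
  6       230.00       140.2003       841.2017       5,888.4118
  7     2,230.00     1,251.6880     8,761.8160      70,094.5276
  Σ                  2,295.8708    12,166.2440      87,606.2235
P = 2,295.8708.
Convexity = Σ t(t+1)·PV / [P·(1+y)²] = 87,606.2235 / (2,295.8708 × 1.179396) = 32.35399.

32.35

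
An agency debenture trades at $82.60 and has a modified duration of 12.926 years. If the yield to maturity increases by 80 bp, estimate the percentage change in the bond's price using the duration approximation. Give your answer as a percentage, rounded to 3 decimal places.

-10.341%

Duration approximation: ΔP/P ≈ -D_mod · Δy = -12.926 × (+0.008) = -0.103408.
As a percentage: -10.3408%.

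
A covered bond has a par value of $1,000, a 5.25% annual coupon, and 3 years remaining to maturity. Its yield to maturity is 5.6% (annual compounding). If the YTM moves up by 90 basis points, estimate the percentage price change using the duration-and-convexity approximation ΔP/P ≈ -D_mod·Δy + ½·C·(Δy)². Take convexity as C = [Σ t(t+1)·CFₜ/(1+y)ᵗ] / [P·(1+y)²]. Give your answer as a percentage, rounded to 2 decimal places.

With y = 0.056:
  t   CF        PV=CF/(1+0.056)^t    t·PV        t(t+1)·PV
  1        52.50        49.7159        49.7159          99.4318
  2        52.50        47.0795        94.1589         282.4768
  3     1,052.50       893.7794     2,681.3383      10,725.3530
  Σ                    990.5748     2,825.2131      11,107.2616
P = 990.5748; D_Mac = 2.85209 yrs; D_mod = 2.70085 yrs; C = 10.05523.
Duration effect: -2.70085 × (+0.009) = -0.024308
Convexity effect: 0.5 × 10.05523 × (0.009)² = +0.0004072
ΔP/P ≈ -0.024308 + 0.0004072 = -0.023900 = -2.3900%.

-2.39%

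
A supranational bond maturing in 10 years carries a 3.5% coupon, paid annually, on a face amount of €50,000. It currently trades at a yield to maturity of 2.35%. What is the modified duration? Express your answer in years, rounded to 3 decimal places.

Periodic yield y = 0.0235. First find Macaulay duration:
  t   CF        PV=CF/(1+0.0235)^t    t·PV
  1     1,750.00     1,709.8192     1,709.8192
  2     1,750.00     1,670.5611     3,341.1221
  3     1,750.00     1,632.2043     4,896.6128
  4     1,750.00     1,594.7282     6,378.9126
  5     1,750.00     1,558.1125     7,790.5625
  6     1,750.00     1,522.3376     9,134.0254
  7     1,750.00     1,487.3840    10,411.6883
  8     1,750.00     1,453.2331    11,625.8646
  9     1,750.00     1,419.8662    12,778.7959
  10   51,750.00    41,023.4220   410,234.2196
  Σ                 55,071.6681   478,301.6232
P = 55,071.6681; Macaulay duration = 478,301.6232 / 55,071.6681 = 8.68508 years.
Modified duration = D_Mac / (1 + y) = 8.68508 / 1.0235 = 8.48566 years.

8.486 years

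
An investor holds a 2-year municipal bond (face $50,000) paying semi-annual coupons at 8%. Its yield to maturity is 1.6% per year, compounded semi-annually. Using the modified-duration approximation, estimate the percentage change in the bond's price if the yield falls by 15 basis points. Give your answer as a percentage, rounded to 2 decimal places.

+0.28%

Periodic yield y = 0.008. Modified duration first:
  t   CF        PV=CF/(1+0.008)^t    t·PV
  1     2,000.00     1,984.1270     1,984.1270
  2     2,000.00     1,968.3799     3,936.7599
  3     2,000.00     1,952.7579     5,858.2736
  4    52,000.00    50,368.7549   201,475.0195
  Σ                 56,274.0197   213,254.1800
P = 56,274.0197; D_Mac = 3.78957 half-year periods = 1.89478 yrs; D_mod = 1.89478/(1+0.008) = 1.87975 yrs.
ΔP/P ≈ -D_mod · Δy = -1.87975 × (-0.0015) = +0.002820 = +0.2820%.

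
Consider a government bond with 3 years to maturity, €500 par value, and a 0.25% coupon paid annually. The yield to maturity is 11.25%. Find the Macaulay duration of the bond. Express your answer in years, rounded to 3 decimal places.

2.991 years

Periodic yield y = 0.1125. Discount each cash flow and weight by its year:
  t   CF        PV=CF/(1+0.1125)^t    t·PV
  1         1.25         1.1236         1.1236
  2         1.25         1.0100         2.0199
  3       501.25       364.0444     1,092.1331
  Σ                    366.1779     1,095.2767
Price P = Σ PV = 366.1779.
Macaulay duration = Σ(t·PV) / P = 1,095.2767 / 366.1779 = 2.99110 years.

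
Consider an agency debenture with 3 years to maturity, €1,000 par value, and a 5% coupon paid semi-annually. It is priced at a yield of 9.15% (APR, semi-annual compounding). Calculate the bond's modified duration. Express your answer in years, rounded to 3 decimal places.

Periodic yield y = 0.04575. First find Macaulay duration:
  t   CF        PV=CF/(1+0.04575)^t    t·PV
  1        25.00        23.9063        23.9063
  2        25.00        22.8604        45.7208
  3        25.00        21.8603        65.5809
  4        25.00        20.9040        83.6158
  5        25.00        19.9894        99.9472
  6     1,025.00       783.7122     4,702.2734
  Σ                    893.2327     5,021.0445
P = 893.2327; Macaulay duration = 5,021.0445 / 893.2327 = 5.62121 half-year periods = 2.81060 years.
Modified duration = D_Mac / (1 + y) = 2.81060 / 1.04575 = 2.68764 years.

2.688 years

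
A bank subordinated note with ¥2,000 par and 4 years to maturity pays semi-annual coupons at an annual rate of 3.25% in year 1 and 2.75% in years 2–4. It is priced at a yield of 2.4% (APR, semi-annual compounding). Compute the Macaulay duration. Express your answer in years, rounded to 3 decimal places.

Periodic yield y = 0.012. Discount each cash flow and weight by its period:
  t   CF        PV=CF/(1+0.012)^t    t·PV
  1        32.50        32.1146        32.1146
  2        32.50        31.7338        63.4676
  3        27.50        26.5333        79.5999
  4        27.50        26.2187       104.8747
  5        27.50        25.9078       129.5389
  6        27.50        25.6006       153.6034
  7        27.50        25.2970       177.0790
  8     2,027.50     1,842.9636    14,743.7090
  Σ                  2,036.3694    15,483.9871
Price P = Σ PV = 2,036.3694.
Macaulay duration = Σ(t·PV) / P = 15,483.9871 / 2,036.3694 = 7.60372 half-year periods.
In years: 7.60372 / 2 = 3.80186 years.

3.802 years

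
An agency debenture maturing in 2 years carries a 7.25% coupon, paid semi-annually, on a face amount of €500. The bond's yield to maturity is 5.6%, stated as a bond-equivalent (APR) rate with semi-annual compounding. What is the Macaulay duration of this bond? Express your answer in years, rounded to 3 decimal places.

1.899 years

Periodic yield y = 0.028. Discount each cash flow and weight by its period:
  t   CF        PV=CF/(1+0.028)^t    t·PV
  1       18.125        17.6313        17.6313
  2       18.125        17.1511        34.3022
  3       18.125        16.6839        50.0518
  4      518.125       463.9403     1,855.7612
  Σ                    515.4066     1,957.7465
Price P = Σ PV = 515.4066.
Macaulay duration = Σ(t·PV) / P = 1,957.7465 / 515.4066 = 3.79845 half-year periods.
In years: 3.79845 / 2 = 1.89923 years.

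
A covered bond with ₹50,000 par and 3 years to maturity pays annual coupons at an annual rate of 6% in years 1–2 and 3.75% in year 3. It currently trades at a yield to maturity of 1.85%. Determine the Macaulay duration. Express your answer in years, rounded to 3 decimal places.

2.840 years

Periodic yield y = 0.0185. Discount each cash flow and weight by its year:
  t   CF        PV=CF/(1+0.0185)^t    t·PV
  1     3,000.00     2,945.5081     2,945.5081
  2     3,000.00     2,892.0060     5,784.0120
  3    51,875.00    49,099.2671   147,297.8014
  Σ                 54,936.7812   156,027.3215
Price P = Σ PV = 54,936.7812.
Macaulay duration = Σ(t·PV) / P = 156,027.3215 / 54,936.7812 = 2.84012 years.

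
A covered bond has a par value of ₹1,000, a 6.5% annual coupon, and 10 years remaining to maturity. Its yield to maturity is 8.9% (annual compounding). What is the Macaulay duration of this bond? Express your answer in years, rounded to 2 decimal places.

7.43 years

Periodic yield y = 0.089. Discount each cash flow and weight by its year:
  t   CF        PV=CF/(1+0.089)^t    t·PV
  1        65.00        59.6878        59.6878
  2        65.00        54.8097       109.6194
  3        65.00        50.3303       150.9910
  4        65.00        46.2170       184.8680
  5        65.00        42.4399       212.1993
  6        65.00        38.9714       233.8284
  7        65.00        35.7864       250.5049
  8        65.00        32.8617       262.8938
  9        65.00        30.1761       271.5845
  10    1,065.00       454.0156     4,540.1564
  Σ                    845.2959     6,276.3335
Price P = Σ PV = 845.2959.
Macaulay duration = Σ(t·PV) / P = 6,276.3335 / 845.2959 = 7.42501 years.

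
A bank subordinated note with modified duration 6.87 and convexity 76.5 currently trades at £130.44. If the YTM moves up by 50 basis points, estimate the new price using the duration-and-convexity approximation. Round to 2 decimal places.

£126.08

Duration effect: -D_mod·Δy = -6.87 × (+0.005) = -0.034350
Convexity effect: ½·C·(Δy)² = 0.5 × 76.5 × (0.005)² = +0.00095625
ΔP/P ≈ -0.034350 + 0.00095625 = -0.03339375
New price ≈ 130.44 × (1 - 0.03339375) = 126.08411925.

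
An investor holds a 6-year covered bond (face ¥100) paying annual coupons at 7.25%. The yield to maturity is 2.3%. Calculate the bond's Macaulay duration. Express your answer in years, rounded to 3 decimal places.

Periodic yield y = 0.023. Discount each cash flow and weight by its year:
  t   CF        PV=CF/(1+0.023)^t    t·PV
  1         7.25         7.0870         7.0870
  2         7.25         6.9277        13.8553
  3         7.25         6.7719        20.3157
  4         7.25         6.6197        26.4786
  5         7.25         6.4708        32.3541
  6       107.25        93.5715       561.4289
  Σ                    127.4485       661.5197
Price P = Σ PV = 127.4485.
Macaulay duration = Σ(t·PV) / P = 661.5197 / 127.4485 = 5.19048 years.

5.190 years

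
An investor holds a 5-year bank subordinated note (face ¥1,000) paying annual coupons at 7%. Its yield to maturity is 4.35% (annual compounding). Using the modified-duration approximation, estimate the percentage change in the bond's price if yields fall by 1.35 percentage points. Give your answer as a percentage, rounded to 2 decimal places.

Periodic yield y = 0.0435. Modified duration first:
  t   CF        PV=CF/(1+0.0435)^t    t·PV
  1        70.00        67.0819        67.0819
  2        70.00        64.2855       128.5710
  3        70.00        61.6057       184.8170
  4        70.00        59.0375       236.1501
  5     1,070.00       864.8116     4,324.0580
  Σ                  1,116.8223     4,940.6782
P = 1,116.8223; D_Mac = 4.42387 yrs; D_mod = 4.42387/(1+0.0435) = 4.23946 yrs.
ΔP/P ≈ -D_mod · Δy = -4.23946 × (-0.0135) = +0.057233 = +5.7233%.

+5.72%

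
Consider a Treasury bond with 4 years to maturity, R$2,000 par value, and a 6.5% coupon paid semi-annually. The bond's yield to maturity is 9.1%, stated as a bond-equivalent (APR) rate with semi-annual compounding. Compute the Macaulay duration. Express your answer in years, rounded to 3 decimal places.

3.563 years

Periodic yield y = 0.0455. Discount each cash flow and weight by its period:
  t   CF        PV=CF/(1+0.0455)^t    t·PV
  1        65.00        62.1712        62.1712
  2        65.00        59.4655       118.9311
  3        65.00        56.8776       170.6328
  4        65.00        54.4023       217.6092
  5        65.00        52.0347       260.1736
  6        65.00        49.7702       298.6210
  7        65.00        47.6042       333.2293
  8     2,065.00     1,446.5310    11,572.2484
  Σ                  1,828.8567    13,033.6165
Price P = Σ PV = 1,828.8567.
Macaulay duration = Σ(t·PV) / P = 13,033.6165 / 1,828.8567 = 7.12665 half-year periods.
In years: 7.12665 / 2 = 3.56332 years.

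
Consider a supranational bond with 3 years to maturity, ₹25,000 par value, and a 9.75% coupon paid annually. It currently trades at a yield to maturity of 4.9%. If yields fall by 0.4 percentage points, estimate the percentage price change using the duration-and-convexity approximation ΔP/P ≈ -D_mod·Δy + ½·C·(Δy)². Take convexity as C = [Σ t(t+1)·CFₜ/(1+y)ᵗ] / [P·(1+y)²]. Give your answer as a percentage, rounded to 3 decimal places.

+1.059%

With y = 0.049:
  t   CF        PV=CF/(1+0.049)^t    t·PV        t(t+1)·PV
  1     2,437.50     2,323.6416     2,323.6416       4,647.2831
  2     2,437.50     2,215.1016     4,430.2032      13,290.6095
  3    27,437.50    23,769.3920    71,308.1760     285,232.7040
  Σ                 28,308.1351    78,062.0207     303,170.5966
P = 28,308.1351; D_Mac = 2.75758 yrs; D_mod = 2.62877 yrs; C = 9.73251.
Duration effect: -2.62877 × (-0.004) = +0.010515
Convexity effect: 0.5 × 9.73251 × (-0.004)² = +0.0000779
ΔP/P ≈ +0.010515 + 0.0000779 = +0.010593 = +1.0593%.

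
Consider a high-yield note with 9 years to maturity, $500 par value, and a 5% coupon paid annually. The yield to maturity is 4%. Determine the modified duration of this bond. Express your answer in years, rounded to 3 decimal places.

Periodic yield y = 0.04. First find Macaulay duration:
  t   CF        PV=CF/(1+0.04)^t    t·PV
  1        25.00        24.0385        24.0385
  2        25.00        23.1139        46.2278
  3        25.00        22.2249        66.6747
  4        25.00        21.3701        85.4804
  5        25.00        20.5482       102.7409
  6        25.00        19.7579       118.5472
  7        25.00        18.9979       132.9856
  8        25.00        18.2673       146.1380
  9       525.00       368.8580     3,319.7223
  Σ                    537.1767     4,042.5555
P = 537.1767; Macaulay duration = 4,042.5555 / 537.1767 = 7.52556 years.
Modified duration = D_Mac / (1 + y) = 7.52556 / 1.04 = 7.23612 years.

7.236 years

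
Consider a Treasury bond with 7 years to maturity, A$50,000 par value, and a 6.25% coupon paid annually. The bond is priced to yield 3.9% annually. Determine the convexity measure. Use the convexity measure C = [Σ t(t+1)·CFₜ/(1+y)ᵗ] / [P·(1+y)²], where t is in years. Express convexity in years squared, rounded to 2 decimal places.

With y = 0.039:
  t   CF        PV=CF/(1+0.039)^t    t·PV        t(t+1)·PV
  1     3,125.00     3,007.6997     3,007.6997       6,015.3994
  2     3,125.00     2,894.8024     5,789.6048      17,368.8145
  3     3,125.00     2,786.1428     8,358.4285      33,433.7142
  4     3,125.00     2,681.5619    10,726.2477      53,631.2386
  5     3,125.00     2,580.9066    12,904.5329      77,427.1972
  6     3,125.00     2,484.0294    14,904.1766     104,329.2359
  7    53,125.00    40,643.4074   284,503.8516   2,276,030.8125
  Σ                 57,078.5503   340,194.5418   2,568,236.4123
P = 57,078.5503.
Convexity = Σ t(t+1)·PV / [P·(1+y)²] = 2,568,236.4123 / (57,078.5503 × 1.079521) = 41.68031.

41.68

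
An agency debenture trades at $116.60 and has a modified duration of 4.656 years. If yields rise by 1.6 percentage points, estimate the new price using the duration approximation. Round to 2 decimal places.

Duration approximation: ΔP/P ≈ -D_mod · Δy = -4.656 × (+0.016) = -0.074496.
New price ≈ 116.60 × (1 - 0.074496) = 107.9137664.

$107.91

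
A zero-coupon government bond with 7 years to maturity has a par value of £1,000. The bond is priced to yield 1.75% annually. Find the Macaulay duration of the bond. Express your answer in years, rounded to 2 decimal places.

A zero-coupon bond has a single cash flow at maturity, so its Macaulay duration equals its maturity: 7 years.

7.00 years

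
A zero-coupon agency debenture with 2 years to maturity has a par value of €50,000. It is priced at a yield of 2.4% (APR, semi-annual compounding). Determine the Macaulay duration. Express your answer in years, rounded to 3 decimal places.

2.000 years

A zero-coupon bond has a single cash flow at maturity, so its Macaulay duration equals its maturity: 2 years.
(Equivalently: 4 semi-annual periods ÷ 2 = 2 years.)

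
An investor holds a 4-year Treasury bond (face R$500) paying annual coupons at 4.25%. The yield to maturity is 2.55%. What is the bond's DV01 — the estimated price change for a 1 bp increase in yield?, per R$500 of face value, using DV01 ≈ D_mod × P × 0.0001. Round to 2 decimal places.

Periodic yield y = 0.0255.
  t   CF        PV=CF/(1+0.0255)^t    t·PV
  1        21.25        20.7216        20.7216
  2        21.25        20.2063        40.4127
  3        21.25        19.7039        59.1117
  4       521.25       471.3065     1,885.2259
  Σ                    531.9383     2,005.4719
P = 531.9383; D_Mac = 3.77012 yrs; D_mod = 3.67637 yrs.
DV01 ≈ 3.67637 × 531.9383 × 0.0001 = 0.195560.

R$0.20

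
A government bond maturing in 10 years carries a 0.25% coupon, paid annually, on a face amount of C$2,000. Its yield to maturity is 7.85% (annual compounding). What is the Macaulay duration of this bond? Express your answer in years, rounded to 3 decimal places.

Periodic yield y = 0.0785. Discount each cash flow and weight by its year:
  t   CF        PV=CF/(1+0.0785)^t    t·PV
  1         5.00         4.6361         4.6361
  2         5.00         4.2986         8.5973
  3         5.00         3.9857        11.9572
  4         5.00         3.6956        14.7826
  5         5.00         3.4266        17.1332
  6         5.00         3.1772        19.0634
  7         5.00         2.9460        20.6218
  8         5.00         2.7315        21.8524
  9         5.00         2.5327        22.7946
  10    2,005.00       941.7007     9,417.0068
  Σ                    973.1309     9,558.4453
Price P = Σ PV = 973.1309.
Macaulay duration = Σ(t·PV) / P = 9,558.4453 / 973.1309 = 9.82236 years.

9.822 years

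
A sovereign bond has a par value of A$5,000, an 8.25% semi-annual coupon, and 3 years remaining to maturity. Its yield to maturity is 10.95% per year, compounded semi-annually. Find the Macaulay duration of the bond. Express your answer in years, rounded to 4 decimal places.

2.7064 years

Periodic yield y = 0.05475. Discount each cash flow and weight by its period:
  t   CF        PV=CF/(1+0.05475)^t    t·PV
  1       206.25       195.5440       195.5440
  2       206.25       185.3937       370.7873
  3       206.25       175.7702       527.3107
  4       206.25       166.6464       666.5854
  5       206.25       157.9961       789.9804
  6     5,206.25     3,781.1840    22,687.1042
  Σ                  4,662.5343    25,237.3120
Price P = Σ PV = 4,662.5343.
Macaulay duration = Σ(t·PV) / P = 25,237.3120 / 4,662.5343 = 5.41279 half-year periods.
In years: 5.41279 / 2 = 2.70639 years.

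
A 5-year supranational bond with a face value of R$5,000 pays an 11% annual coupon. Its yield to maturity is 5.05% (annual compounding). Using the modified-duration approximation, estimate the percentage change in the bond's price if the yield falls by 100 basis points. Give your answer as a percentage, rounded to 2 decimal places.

+4.00%

Periodic yield y = 0.0505. Modified duration first:
  t   CF        PV=CF/(1+0.0505)^t    t·PV
  1       550.00       523.5602       523.5602
  2       550.00       498.3914       996.7829
  3       550.00       474.4326     1,423.2978
  4       550.00       451.6255     1,806.5020
  5     5,550.00     4,338.2313    21,691.1563
  Σ                  6,286.2410    26,441.2992
P = 6,286.2410; D_Mac = 4.20622 yrs; D_mod = 4.20622/(1+0.0505) = 4.00402 yrs.
ΔP/P ≈ -D_mod · Δy = -4.00402 × (-0.01) = +0.040040 = +4.0040%.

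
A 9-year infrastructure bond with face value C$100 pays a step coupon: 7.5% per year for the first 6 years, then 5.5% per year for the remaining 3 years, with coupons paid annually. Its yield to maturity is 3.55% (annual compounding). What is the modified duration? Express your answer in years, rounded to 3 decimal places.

Periodic yield y = 0.0355. First find Macaulay duration:
  t   CF        PV=CF/(1+0.0355)^t    t·PV
  1         7.50         7.2429         7.2429
  2         7.50         6.9946        13.9891
  3         7.50         6.7548        20.2643
  4         7.50         6.5232        26.0928
  5         7.50         6.2996        31.4978
  6         7.50         6.0836        36.5016
  7         5.50         4.3084        30.1585
  8         5.50         4.1607        33.2853
  9       105.50        77.0729       693.6558
  Σ                    125.4405       892.6882
P = 125.4405; Macaulay duration = 892.6882 / 125.4405 = 7.11643 years.
Modified duration = D_Mac / (1 + y) = 7.11643 / 1.0355 = 6.87246 years.

6.872 years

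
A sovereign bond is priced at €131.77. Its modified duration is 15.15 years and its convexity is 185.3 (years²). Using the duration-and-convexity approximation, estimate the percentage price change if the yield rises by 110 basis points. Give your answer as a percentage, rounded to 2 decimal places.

Duration effect: -D_mod·Δy = -15.15 × (+0.011) = -0.166650
Convexity effect: ½·C·(Δy)² = 0.5 × 185.3 × (0.011)² = +0.01121065
ΔP/P ≈ -0.166650 + 0.01121065 = -0.15543935
= -15.543935%.

-15.54%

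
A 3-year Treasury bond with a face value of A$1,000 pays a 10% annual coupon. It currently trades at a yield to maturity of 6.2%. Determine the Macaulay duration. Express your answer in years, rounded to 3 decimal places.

Periodic yield y = 0.062. Discount each cash flow and weight by its year:
  t   CF        PV=CF/(1+0.062)^t    t·PV
  1       100.00        94.1620        94.1620
  2       100.00        88.6647       177.3295
  3     1,100.00       918.3731     2,755.1192
  Σ                  1,101.1998     3,026.6106
Price P = Σ PV = 1,101.1998.
Macaulay duration = Σ(t·PV) / P = 3,026.6106 / 1,101.1998 = 2.74847 years.

2.748 years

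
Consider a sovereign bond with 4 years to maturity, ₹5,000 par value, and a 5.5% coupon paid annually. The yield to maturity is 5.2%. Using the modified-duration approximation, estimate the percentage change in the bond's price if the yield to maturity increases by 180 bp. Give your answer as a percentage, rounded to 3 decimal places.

Periodic yield y = 0.052. Modified duration first:
  t   CF        PV=CF/(1+0.052)^t    t·PV
  1       275.00       261.4068       261.4068
  2       275.00       248.4856       496.9712
  3       275.00       236.2030       708.6091
  4     5,275.00     4,306.8476    17,227.3904
  Σ                  5,052.9431    18,694.3776
P = 5,052.9431; D_Mac = 3.69970 yrs; D_mod = 3.69970/(1+0.052) = 3.51683 yrs.
ΔP/P ≈ -D_mod · Δy = -3.51683 × (+0.018) = -0.063303 = -6.3303%.

-6.330%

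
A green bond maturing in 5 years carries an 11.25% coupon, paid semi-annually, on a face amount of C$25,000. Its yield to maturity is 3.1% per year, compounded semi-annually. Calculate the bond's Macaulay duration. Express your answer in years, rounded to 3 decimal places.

4.129 years

Periodic yield y = 0.0155. Discount each cash flow and weight by its period:
  t   CF        PV=CF/(1+0.0155)^t    t·PV
  1     1,406.25     1,384.7858     1,384.7858
  2     1,406.25     1,363.6493     2,727.2985
  3     1,406.25     1,342.8353     4,028.5059
  4     1,406.25     1,322.3391     5,289.3562
  5     1,406.25     1,302.1556     6,510.7782
  6     1,406.25     1,282.2803     7,693.6818
  7     1,406.25     1,262.7083     8,838.9582
  8     1,406.25     1,243.4351     9,947.4806
  9     1,406.25     1,224.4560    11,020.1041
  10   26,406.25    22,641.6177   226,416.1770
  Σ                 34,370.2625   283,857.1264
Price P = Σ PV = 34,370.2625.
Macaulay duration = Σ(t·PV) / P = 283,857.1264 / 34,370.2625 = 8.25880 half-year periods.
In years: 8.25880 / 2 = 4.12940 years.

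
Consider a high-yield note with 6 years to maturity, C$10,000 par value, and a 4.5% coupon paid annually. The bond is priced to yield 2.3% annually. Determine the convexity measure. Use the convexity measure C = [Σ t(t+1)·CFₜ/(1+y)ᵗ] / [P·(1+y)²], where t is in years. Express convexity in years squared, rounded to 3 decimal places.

35.062

With y = 0.023:
  t   CF        PV=CF/(1+0.023)^t    t·PV        t(t+1)·PV
  1       450.00       439.8827       439.8827         879.7654
  2       450.00       429.9929       859.9857       2,579.9572
  3       450.00       420.3254     1,260.9761       5,043.9045
  4       450.00       410.8752     1,643.5010       8,217.5050
  5       450.00       401.6376     2,008.1879      12,049.1275
  6    10,450.00     9,117.2211    54,703.3268     382,923.2873
  Σ                 11,219.9349    60,915.8602     411,693.5469
P = 11,219.9349.
Convexity = Σ t(t+1)·PV / [P·(1+y)²] = 411,693.5469 / (11,219.9349 × 1.046529) = 35.06166.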